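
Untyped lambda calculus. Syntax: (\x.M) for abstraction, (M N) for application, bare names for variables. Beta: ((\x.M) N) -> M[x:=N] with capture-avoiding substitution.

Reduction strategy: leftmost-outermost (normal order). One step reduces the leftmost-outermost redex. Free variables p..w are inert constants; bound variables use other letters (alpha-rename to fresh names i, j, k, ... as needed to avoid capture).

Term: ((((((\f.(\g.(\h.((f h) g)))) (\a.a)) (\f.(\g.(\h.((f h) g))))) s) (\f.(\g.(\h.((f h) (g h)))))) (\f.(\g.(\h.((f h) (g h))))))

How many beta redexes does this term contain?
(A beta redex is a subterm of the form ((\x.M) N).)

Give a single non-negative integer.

Answer: 1

Derivation:
Term: ((((((\f.(\g.(\h.((f h) g)))) (\a.a)) (\f.(\g.(\h.((f h) g))))) s) (\f.(\g.(\h.((f h) (g h)))))) (\f.(\g.(\h.((f h) (g h))))))
  Redex: ((\f.(\g.(\h.((f h) g)))) (\a.a))
Total redexes: 1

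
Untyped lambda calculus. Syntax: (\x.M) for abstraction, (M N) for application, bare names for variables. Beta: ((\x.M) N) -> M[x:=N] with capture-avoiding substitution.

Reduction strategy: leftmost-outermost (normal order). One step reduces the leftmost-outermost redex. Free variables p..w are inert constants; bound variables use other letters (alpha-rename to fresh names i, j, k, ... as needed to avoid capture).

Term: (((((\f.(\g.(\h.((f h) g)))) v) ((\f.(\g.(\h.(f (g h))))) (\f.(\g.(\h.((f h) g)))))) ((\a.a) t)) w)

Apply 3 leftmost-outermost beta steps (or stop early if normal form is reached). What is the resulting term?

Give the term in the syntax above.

Answer: (((v ((\a.a) t)) ((\f.(\g.(\h.(f (g h))))) (\f.(\g.(\h.((f h) g)))))) w)

Derivation:
Step 0: (((((\f.(\g.(\h.((f h) g)))) v) ((\f.(\g.(\h.(f (g h))))) (\f.(\g.(\h.((f h) g)))))) ((\a.a) t)) w)
Step 1: ((((\g.(\h.((v h) g))) ((\f.(\g.(\h.(f (g h))))) (\f.(\g.(\h.((f h) g)))))) ((\a.a) t)) w)
Step 2: (((\h.((v h) ((\f.(\g.(\h.(f (g h))))) (\f.(\g.(\h.((f h) g))))))) ((\a.a) t)) w)
Step 3: (((v ((\a.a) t)) ((\f.(\g.(\h.(f (g h))))) (\f.(\g.(\h.((f h) g)))))) w)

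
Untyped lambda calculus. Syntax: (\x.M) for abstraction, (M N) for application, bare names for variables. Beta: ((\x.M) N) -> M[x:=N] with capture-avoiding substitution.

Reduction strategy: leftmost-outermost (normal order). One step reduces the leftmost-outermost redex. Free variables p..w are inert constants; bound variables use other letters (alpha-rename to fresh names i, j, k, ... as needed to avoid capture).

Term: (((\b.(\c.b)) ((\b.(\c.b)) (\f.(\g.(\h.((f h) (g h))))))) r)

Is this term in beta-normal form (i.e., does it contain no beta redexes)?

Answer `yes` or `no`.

Term: (((\b.(\c.b)) ((\b.(\c.b)) (\f.(\g.(\h.((f h) (g h))))))) r)
Found 2 beta redex(es).

Answer: no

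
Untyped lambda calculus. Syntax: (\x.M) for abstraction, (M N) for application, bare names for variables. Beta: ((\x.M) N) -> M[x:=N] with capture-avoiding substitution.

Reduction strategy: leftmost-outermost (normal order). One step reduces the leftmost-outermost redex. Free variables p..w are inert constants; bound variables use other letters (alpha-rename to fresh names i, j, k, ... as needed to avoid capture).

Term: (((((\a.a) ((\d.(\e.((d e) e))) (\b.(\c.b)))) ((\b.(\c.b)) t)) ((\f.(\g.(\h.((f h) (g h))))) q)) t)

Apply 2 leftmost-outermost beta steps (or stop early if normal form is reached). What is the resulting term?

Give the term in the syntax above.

Step 0: (((((\a.a) ((\d.(\e.((d e) e))) (\b.(\c.b)))) ((\b.(\c.b)) t)) ((\f.(\g.(\h.((f h) (g h))))) q)) t)
Step 1: (((((\d.(\e.((d e) e))) (\b.(\c.b))) ((\b.(\c.b)) t)) ((\f.(\g.(\h.((f h) (g h))))) q)) t)
Step 2: ((((\e.(((\b.(\c.b)) e) e)) ((\b.(\c.b)) t)) ((\f.(\g.(\h.((f h) (g h))))) q)) t)

Answer: ((((\e.(((\b.(\c.b)) e) e)) ((\b.(\c.b)) t)) ((\f.(\g.(\h.((f h) (g h))))) q)) t)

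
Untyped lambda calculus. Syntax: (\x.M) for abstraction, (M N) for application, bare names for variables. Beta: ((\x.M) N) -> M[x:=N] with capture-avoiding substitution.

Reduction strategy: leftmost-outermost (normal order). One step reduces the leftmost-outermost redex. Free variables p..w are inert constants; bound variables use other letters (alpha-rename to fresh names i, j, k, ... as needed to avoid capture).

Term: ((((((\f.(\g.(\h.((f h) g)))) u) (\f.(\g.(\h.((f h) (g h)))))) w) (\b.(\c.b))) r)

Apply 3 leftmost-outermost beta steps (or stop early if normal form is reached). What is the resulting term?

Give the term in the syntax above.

Step 0: ((((((\f.(\g.(\h.((f h) g)))) u) (\f.(\g.(\h.((f h) (g h)))))) w) (\b.(\c.b))) r)
Step 1: (((((\g.(\h.((u h) g))) (\f.(\g.(\h.((f h) (g h)))))) w) (\b.(\c.b))) r)
Step 2: ((((\h.((u h) (\f.(\g.(\h.((f h) (g h))))))) w) (\b.(\c.b))) r)
Step 3: ((((u w) (\f.(\g.(\h.((f h) (g h)))))) (\b.(\c.b))) r)

Answer: ((((u w) (\f.(\g.(\h.((f h) (g h)))))) (\b.(\c.b))) r)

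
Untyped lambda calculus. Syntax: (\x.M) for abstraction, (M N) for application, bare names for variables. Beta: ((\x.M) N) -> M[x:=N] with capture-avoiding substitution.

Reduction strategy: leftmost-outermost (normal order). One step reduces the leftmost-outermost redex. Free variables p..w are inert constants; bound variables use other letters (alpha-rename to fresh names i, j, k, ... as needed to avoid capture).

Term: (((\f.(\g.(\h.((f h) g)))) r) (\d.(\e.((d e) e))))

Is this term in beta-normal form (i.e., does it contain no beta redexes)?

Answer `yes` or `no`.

Answer: no

Derivation:
Term: (((\f.(\g.(\h.((f h) g)))) r) (\d.(\e.((d e) e))))
Found 1 beta redex(es).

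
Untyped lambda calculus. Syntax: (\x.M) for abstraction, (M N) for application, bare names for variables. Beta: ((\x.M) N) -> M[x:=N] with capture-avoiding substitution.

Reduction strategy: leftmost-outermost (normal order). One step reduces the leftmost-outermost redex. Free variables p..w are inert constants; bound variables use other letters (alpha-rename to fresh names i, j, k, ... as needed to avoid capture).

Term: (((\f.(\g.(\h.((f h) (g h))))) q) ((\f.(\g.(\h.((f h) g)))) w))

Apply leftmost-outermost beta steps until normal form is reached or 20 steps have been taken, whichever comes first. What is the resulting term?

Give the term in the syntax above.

Answer: (\h.((q h) (\i.((w i) h))))

Derivation:
Step 0: (((\f.(\g.(\h.((f h) (g h))))) q) ((\f.(\g.(\h.((f h) g)))) w))
Step 1: ((\g.(\h.((q h) (g h)))) ((\f.(\g.(\h.((f h) g)))) w))
Step 2: (\h.((q h) (((\f.(\g.(\h.((f h) g)))) w) h)))
Step 3: (\h.((q h) ((\g.(\h.((w h) g))) h)))
Step 4: (\h.((q h) (\i.((w i) h))))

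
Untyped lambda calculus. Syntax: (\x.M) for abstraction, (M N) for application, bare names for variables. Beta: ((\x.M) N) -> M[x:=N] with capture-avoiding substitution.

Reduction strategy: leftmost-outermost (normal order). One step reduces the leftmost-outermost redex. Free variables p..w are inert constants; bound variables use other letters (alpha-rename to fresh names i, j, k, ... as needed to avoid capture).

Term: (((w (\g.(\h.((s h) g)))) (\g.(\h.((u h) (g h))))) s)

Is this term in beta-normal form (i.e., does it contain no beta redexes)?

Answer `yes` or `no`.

Answer: yes

Derivation:
Term: (((w (\g.(\h.((s h) g)))) (\g.(\h.((u h) (g h))))) s)
No beta redexes found.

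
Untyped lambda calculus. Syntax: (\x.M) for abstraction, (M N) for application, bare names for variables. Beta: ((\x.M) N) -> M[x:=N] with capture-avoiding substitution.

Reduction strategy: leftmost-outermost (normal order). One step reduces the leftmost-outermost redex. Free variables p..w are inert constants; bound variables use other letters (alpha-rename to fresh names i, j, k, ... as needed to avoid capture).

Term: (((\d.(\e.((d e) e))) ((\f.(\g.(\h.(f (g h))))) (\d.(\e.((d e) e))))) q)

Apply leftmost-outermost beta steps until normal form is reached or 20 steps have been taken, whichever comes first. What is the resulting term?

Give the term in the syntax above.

Answer: (\e.(((q q) e) e))

Derivation:
Step 0: (((\d.(\e.((d e) e))) ((\f.(\g.(\h.(f (g h))))) (\d.(\e.((d e) e))))) q)
Step 1: ((\e.((((\f.(\g.(\h.(f (g h))))) (\d.(\e.((d e) e)))) e) e)) q)
Step 2: ((((\f.(\g.(\h.(f (g h))))) (\d.(\e.((d e) e)))) q) q)
Step 3: (((\g.(\h.((\d.(\e.((d e) e))) (g h)))) q) q)
Step 4: ((\h.((\d.(\e.((d e) e))) (q h))) q)
Step 5: ((\d.(\e.((d e) e))) (q q))
Step 6: (\e.(((q q) e) e))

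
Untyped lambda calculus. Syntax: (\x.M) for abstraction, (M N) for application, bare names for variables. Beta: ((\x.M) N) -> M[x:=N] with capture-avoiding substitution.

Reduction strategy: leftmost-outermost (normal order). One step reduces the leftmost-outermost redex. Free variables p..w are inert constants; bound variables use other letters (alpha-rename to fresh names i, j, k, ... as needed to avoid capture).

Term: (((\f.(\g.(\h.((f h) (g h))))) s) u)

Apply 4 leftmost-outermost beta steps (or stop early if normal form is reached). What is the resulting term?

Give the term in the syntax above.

Step 0: (((\f.(\g.(\h.((f h) (g h))))) s) u)
Step 1: ((\g.(\h.((s h) (g h)))) u)
Step 2: (\h.((s h) (u h)))
Step 3: (normal form reached)

Answer: (\h.((s h) (u h)))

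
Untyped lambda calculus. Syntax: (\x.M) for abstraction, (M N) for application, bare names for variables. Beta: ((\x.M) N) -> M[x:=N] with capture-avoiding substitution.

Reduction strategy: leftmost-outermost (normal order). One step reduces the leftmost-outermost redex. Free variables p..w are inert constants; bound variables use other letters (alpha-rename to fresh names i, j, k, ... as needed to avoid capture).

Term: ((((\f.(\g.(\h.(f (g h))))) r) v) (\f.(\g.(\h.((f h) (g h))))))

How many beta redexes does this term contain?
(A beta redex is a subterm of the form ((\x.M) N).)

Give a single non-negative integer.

Term: ((((\f.(\g.(\h.(f (g h))))) r) v) (\f.(\g.(\h.((f h) (g h))))))
  Redex: ((\f.(\g.(\h.(f (g h))))) r)
Total redexes: 1

Answer: 1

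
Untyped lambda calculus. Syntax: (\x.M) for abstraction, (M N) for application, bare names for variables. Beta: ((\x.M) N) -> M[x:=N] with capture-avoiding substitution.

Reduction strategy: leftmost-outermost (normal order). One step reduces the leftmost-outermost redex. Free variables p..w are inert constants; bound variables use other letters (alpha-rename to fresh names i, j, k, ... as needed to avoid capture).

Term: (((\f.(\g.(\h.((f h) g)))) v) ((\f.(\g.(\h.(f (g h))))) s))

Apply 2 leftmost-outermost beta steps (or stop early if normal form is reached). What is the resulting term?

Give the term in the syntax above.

Step 0: (((\f.(\g.(\h.((f h) g)))) v) ((\f.(\g.(\h.(f (g h))))) s))
Step 1: ((\g.(\h.((v h) g))) ((\f.(\g.(\h.(f (g h))))) s))
Step 2: (\h.((v h) ((\f.(\g.(\h.(f (g h))))) s)))

Answer: (\h.((v h) ((\f.(\g.(\h.(f (g h))))) s)))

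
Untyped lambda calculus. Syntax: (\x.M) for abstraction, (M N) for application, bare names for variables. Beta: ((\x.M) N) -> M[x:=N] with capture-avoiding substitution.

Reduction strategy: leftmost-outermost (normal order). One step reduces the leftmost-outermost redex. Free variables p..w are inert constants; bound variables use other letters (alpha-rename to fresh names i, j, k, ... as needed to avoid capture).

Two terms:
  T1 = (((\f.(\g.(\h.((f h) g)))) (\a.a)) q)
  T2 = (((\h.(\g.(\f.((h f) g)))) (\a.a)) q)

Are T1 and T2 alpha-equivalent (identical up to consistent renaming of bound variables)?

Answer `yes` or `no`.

Answer: yes

Derivation:
Term 1: (((\f.(\g.(\h.((f h) g)))) (\a.a)) q)
Term 2: (((\h.(\g.(\f.((h f) g)))) (\a.a)) q)
Alpha-equivalence: compare structure up to binder renaming.
Result: True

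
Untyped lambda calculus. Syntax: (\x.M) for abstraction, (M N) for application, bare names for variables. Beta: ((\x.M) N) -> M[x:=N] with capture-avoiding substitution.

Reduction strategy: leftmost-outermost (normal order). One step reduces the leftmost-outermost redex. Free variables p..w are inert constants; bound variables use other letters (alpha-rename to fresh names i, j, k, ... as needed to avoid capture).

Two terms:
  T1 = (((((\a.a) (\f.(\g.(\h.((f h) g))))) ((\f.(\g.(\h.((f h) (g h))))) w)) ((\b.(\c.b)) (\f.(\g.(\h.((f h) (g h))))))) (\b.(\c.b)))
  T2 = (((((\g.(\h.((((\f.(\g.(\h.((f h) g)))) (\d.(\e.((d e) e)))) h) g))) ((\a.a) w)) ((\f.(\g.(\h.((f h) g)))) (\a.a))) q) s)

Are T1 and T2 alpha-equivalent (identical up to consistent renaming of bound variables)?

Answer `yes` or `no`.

Answer: no

Derivation:
Term 1: (((((\a.a) (\f.(\g.(\h.((f h) g))))) ((\f.(\g.(\h.((f h) (g h))))) w)) ((\b.(\c.b)) (\f.(\g.(\h.((f h) (g h))))))) (\b.(\c.b)))
Term 2: (((((\g.(\h.((((\f.(\g.(\h.((f h) g)))) (\d.(\e.((d e) e)))) h) g))) ((\a.a) w)) ((\f.(\g.(\h.((f h) g)))) (\a.a))) q) s)
Alpha-equivalence: compare structure up to binder renaming.
Result: False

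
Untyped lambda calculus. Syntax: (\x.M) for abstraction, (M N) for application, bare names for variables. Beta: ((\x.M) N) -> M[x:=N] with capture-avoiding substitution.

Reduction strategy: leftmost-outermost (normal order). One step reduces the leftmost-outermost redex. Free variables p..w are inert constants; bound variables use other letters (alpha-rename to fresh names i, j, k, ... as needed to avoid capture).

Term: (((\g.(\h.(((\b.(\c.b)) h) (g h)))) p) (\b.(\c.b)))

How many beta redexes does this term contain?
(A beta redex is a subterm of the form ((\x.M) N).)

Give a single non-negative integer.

Term: (((\g.(\h.(((\b.(\c.b)) h) (g h)))) p) (\b.(\c.b)))
  Redex: ((\g.(\h.(((\b.(\c.b)) h) (g h)))) p)
  Redex: ((\b.(\c.b)) h)
Total redexes: 2

Answer: 2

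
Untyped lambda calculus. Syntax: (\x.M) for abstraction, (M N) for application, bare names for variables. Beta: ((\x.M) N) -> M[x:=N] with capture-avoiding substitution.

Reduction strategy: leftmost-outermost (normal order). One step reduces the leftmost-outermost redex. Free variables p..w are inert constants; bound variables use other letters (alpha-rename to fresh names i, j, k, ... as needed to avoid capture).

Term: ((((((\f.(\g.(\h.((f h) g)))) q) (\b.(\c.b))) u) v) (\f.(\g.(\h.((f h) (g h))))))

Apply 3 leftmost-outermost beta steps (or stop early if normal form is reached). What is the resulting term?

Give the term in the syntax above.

Step 0: ((((((\f.(\g.(\h.((f h) g)))) q) (\b.(\c.b))) u) v) (\f.(\g.(\h.((f h) (g h))))))
Step 1: (((((\g.(\h.((q h) g))) (\b.(\c.b))) u) v) (\f.(\g.(\h.((f h) (g h))))))
Step 2: ((((\h.((q h) (\b.(\c.b)))) u) v) (\f.(\g.(\h.((f h) (g h))))))
Step 3: ((((q u) (\b.(\c.b))) v) (\f.(\g.(\h.((f h) (g h))))))

Answer: ((((q u) (\b.(\c.b))) v) (\f.(\g.(\h.((f h) (g h))))))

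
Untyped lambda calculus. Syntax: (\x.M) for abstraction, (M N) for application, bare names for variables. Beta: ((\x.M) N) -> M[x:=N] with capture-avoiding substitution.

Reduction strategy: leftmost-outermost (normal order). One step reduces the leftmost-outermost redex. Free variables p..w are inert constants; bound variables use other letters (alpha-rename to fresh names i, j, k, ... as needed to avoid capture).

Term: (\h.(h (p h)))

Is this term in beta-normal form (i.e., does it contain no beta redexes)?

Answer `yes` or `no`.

Term: (\h.(h (p h)))
No beta redexes found.

Answer: yes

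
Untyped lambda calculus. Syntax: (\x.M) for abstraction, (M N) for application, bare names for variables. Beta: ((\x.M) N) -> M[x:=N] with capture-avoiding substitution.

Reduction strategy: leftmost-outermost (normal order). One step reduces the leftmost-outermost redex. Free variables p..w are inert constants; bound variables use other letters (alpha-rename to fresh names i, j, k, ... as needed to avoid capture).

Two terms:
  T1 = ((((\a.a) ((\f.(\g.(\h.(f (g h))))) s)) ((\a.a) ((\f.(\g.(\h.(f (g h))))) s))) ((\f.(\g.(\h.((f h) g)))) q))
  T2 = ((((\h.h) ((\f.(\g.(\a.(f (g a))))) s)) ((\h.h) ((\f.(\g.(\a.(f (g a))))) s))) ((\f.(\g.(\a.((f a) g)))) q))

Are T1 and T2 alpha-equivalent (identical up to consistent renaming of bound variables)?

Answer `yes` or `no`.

Term 1: ((((\a.a) ((\f.(\g.(\h.(f (g h))))) s)) ((\a.a) ((\f.(\g.(\h.(f (g h))))) s))) ((\f.(\g.(\h.((f h) g)))) q))
Term 2: ((((\h.h) ((\f.(\g.(\a.(f (g a))))) s)) ((\h.h) ((\f.(\g.(\a.(f (g a))))) s))) ((\f.(\g.(\a.((f a) g)))) q))
Alpha-equivalence: compare structure up to binder renaming.
Result: True

Answer: yes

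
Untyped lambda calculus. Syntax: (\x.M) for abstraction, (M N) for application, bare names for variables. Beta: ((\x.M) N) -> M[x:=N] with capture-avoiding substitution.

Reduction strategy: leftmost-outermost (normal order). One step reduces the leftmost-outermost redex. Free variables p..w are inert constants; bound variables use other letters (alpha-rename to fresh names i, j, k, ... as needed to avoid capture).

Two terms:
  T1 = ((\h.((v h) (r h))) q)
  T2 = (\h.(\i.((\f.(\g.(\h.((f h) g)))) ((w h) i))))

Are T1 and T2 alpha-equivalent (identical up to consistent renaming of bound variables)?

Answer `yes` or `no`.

Term 1: ((\h.((v h) (r h))) q)
Term 2: (\h.(\i.((\f.(\g.(\h.((f h) g)))) ((w h) i))))
Alpha-equivalence: compare structure up to binder renaming.
Result: False

Answer: no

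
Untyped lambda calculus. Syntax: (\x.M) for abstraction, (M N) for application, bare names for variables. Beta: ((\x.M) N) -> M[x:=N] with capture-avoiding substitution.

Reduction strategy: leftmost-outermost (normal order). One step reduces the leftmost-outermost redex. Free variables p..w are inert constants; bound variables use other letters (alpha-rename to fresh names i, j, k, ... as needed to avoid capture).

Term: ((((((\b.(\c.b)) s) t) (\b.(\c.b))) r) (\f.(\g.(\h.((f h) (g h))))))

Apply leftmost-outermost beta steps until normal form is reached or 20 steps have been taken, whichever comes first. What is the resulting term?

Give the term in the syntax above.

Answer: (((s (\b.(\c.b))) r) (\f.(\g.(\h.((f h) (g h))))))

Derivation:
Step 0: ((((((\b.(\c.b)) s) t) (\b.(\c.b))) r) (\f.(\g.(\h.((f h) (g h))))))
Step 1: (((((\c.s) t) (\b.(\c.b))) r) (\f.(\g.(\h.((f h) (g h))))))
Step 2: (((s (\b.(\c.b))) r) (\f.(\g.(\h.((f h) (g h))))))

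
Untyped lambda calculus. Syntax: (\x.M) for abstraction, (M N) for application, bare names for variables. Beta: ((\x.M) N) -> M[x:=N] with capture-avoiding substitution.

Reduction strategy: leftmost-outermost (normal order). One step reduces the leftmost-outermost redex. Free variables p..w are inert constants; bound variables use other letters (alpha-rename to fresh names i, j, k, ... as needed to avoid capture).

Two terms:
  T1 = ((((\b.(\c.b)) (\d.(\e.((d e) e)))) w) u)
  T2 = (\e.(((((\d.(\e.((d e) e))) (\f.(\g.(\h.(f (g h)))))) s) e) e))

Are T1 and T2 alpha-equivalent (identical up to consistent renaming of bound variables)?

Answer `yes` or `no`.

Term 1: ((((\b.(\c.b)) (\d.(\e.((d e) e)))) w) u)
Term 2: (\e.(((((\d.(\e.((d e) e))) (\f.(\g.(\h.(f (g h)))))) s) e) e))
Alpha-equivalence: compare structure up to binder renaming.
Result: False

Answer: no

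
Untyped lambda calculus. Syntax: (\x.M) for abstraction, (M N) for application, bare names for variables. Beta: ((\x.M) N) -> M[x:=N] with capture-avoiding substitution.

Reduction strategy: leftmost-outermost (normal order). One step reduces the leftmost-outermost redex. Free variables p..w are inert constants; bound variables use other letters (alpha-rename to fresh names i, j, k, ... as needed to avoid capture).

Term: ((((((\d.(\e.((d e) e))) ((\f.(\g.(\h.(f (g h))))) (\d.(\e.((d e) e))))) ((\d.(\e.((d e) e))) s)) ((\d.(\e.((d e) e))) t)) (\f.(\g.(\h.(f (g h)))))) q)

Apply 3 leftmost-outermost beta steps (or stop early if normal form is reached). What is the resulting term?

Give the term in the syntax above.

Answer: ((((((\g.(\h.((\d.(\e.((d e) e))) (g h)))) ((\d.(\e.((d e) e))) s)) ((\d.(\e.((d e) e))) s)) ((\d.(\e.((d e) e))) t)) (\f.(\g.(\h.(f (g h)))))) q)

Derivation:
Step 0: ((((((\d.(\e.((d e) e))) ((\f.(\g.(\h.(f (g h))))) (\d.(\e.((d e) e))))) ((\d.(\e.((d e) e))) s)) ((\d.(\e.((d e) e))) t)) (\f.(\g.(\h.(f (g h)))))) q)
Step 1: (((((\e.((((\f.(\g.(\h.(f (g h))))) (\d.(\e.((d e) e)))) e) e)) ((\d.(\e.((d e) e))) s)) ((\d.(\e.((d e) e))) t)) (\f.(\g.(\h.(f (g h)))))) q)
Step 2: (((((((\f.(\g.(\h.(f (g h))))) (\d.(\e.((d e) e)))) ((\d.(\e.((d e) e))) s)) ((\d.(\e.((d e) e))) s)) ((\d.(\e.((d e) e))) t)) (\f.(\g.(\h.(f (g h)))))) q)
Step 3: ((((((\g.(\h.((\d.(\e.((d e) e))) (g h)))) ((\d.(\e.((d e) e))) s)) ((\d.(\e.((d e) e))) s)) ((\d.(\e.((d e) e))) t)) (\f.(\g.(\h.(f (g h)))))) q)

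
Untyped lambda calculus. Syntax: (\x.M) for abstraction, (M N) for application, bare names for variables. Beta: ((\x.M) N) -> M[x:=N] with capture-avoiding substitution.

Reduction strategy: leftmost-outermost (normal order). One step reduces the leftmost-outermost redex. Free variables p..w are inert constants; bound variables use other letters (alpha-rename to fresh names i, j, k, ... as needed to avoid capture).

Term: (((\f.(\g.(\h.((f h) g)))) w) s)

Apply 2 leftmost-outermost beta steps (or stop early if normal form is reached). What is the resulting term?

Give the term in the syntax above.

Answer: (\h.((w h) s))

Derivation:
Step 0: (((\f.(\g.(\h.((f h) g)))) w) s)
Step 1: ((\g.(\h.((w h) g))) s)
Step 2: (\h.((w h) s))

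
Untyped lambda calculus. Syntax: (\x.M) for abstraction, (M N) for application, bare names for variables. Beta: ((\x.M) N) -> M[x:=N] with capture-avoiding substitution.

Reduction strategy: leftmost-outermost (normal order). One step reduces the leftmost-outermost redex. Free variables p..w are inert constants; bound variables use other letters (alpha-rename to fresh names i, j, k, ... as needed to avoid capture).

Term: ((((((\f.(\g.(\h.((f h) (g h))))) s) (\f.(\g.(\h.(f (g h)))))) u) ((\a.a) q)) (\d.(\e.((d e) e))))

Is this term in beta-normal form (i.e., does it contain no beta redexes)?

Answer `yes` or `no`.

Term: ((((((\f.(\g.(\h.((f h) (g h))))) s) (\f.(\g.(\h.(f (g h)))))) u) ((\a.a) q)) (\d.(\e.((d e) e))))
Found 2 beta redex(es).

Answer: no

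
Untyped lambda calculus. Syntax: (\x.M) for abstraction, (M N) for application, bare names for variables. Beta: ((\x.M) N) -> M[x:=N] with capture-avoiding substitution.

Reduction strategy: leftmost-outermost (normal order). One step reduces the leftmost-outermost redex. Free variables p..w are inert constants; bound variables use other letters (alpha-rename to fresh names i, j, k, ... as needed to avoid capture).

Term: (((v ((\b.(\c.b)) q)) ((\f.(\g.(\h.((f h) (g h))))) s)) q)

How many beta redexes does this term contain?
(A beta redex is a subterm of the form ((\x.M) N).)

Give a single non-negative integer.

Answer: 2

Derivation:
Term: (((v ((\b.(\c.b)) q)) ((\f.(\g.(\h.((f h) (g h))))) s)) q)
  Redex: ((\b.(\c.b)) q)
  Redex: ((\f.(\g.(\h.((f h) (g h))))) s)
Total redexes: 2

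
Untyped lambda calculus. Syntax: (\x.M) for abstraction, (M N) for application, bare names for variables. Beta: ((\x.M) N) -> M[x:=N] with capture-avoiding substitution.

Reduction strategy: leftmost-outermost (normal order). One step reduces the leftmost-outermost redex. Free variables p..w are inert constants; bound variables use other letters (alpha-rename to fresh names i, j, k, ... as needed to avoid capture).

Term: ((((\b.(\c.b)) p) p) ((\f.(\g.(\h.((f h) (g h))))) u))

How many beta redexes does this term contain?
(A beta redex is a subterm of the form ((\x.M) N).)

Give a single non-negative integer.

Term: ((((\b.(\c.b)) p) p) ((\f.(\g.(\h.((f h) (g h))))) u))
  Redex: ((\b.(\c.b)) p)
  Redex: ((\f.(\g.(\h.((f h) (g h))))) u)
Total redexes: 2

Answer: 2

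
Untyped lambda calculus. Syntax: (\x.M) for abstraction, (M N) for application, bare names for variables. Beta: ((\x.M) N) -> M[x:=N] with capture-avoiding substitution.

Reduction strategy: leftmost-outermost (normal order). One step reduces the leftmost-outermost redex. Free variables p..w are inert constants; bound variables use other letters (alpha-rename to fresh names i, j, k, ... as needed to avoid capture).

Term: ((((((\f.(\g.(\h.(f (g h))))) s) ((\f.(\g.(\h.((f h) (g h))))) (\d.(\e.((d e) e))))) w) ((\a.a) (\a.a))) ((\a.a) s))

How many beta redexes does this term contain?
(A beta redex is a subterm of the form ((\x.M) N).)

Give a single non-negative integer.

Answer: 4

Derivation:
Term: ((((((\f.(\g.(\h.(f (g h))))) s) ((\f.(\g.(\h.((f h) (g h))))) (\d.(\e.((d e) e))))) w) ((\a.a) (\a.a))) ((\a.a) s))
  Redex: ((\f.(\g.(\h.(f (g h))))) s)
  Redex: ((\f.(\g.(\h.((f h) (g h))))) (\d.(\e.((d e) e))))
  Redex: ((\a.a) (\a.a))
  Redex: ((\a.a) s)
Total redexes: 4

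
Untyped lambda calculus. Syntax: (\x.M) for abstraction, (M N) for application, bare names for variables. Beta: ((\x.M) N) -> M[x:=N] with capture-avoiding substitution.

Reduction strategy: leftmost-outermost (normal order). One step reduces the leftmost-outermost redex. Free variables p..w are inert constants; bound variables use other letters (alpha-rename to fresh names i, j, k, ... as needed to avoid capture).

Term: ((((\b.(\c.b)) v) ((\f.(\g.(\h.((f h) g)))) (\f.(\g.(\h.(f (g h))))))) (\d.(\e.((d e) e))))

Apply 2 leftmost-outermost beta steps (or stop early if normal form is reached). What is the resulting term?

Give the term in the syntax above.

Step 0: ((((\b.(\c.b)) v) ((\f.(\g.(\h.((f h) g)))) (\f.(\g.(\h.(f (g h))))))) (\d.(\e.((d e) e))))
Step 1: (((\c.v) ((\f.(\g.(\h.((f h) g)))) (\f.(\g.(\h.(f (g h))))))) (\d.(\e.((d e) e))))
Step 2: (v (\d.(\e.((d e) e))))

Answer: (v (\d.(\e.((d e) e))))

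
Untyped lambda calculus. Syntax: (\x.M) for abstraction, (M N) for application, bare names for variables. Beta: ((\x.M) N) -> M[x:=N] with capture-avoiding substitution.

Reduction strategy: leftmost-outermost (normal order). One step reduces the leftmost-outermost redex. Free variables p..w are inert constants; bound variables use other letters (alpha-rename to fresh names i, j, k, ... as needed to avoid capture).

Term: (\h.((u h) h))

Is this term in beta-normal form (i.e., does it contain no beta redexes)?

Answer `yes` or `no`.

Answer: yes

Derivation:
Term: (\h.((u h) h))
No beta redexes found.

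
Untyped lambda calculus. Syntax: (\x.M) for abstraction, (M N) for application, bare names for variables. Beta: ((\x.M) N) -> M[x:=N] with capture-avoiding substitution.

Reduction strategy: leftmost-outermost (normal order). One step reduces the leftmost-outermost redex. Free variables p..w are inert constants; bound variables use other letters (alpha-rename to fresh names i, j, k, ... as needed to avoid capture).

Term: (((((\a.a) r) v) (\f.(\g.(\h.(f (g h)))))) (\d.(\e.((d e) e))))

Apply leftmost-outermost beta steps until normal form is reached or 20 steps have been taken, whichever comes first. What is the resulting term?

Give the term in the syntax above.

Answer: (((r v) (\f.(\g.(\h.(f (g h)))))) (\d.(\e.((d e) e))))

Derivation:
Step 0: (((((\a.a) r) v) (\f.(\g.(\h.(f (g h)))))) (\d.(\e.((d e) e))))
Step 1: (((r v) (\f.(\g.(\h.(f (g h)))))) (\d.(\e.((d e) e))))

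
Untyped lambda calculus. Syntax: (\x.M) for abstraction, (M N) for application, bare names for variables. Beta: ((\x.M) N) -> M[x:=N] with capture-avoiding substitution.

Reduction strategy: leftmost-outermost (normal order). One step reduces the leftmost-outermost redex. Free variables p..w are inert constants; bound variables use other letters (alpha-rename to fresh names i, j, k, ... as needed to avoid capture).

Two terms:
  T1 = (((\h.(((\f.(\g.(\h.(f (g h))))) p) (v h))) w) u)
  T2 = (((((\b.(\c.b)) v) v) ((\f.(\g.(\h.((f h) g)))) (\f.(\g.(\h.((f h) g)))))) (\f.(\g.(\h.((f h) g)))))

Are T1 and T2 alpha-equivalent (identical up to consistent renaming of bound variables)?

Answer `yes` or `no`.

Term 1: (((\h.(((\f.(\g.(\h.(f (g h))))) p) (v h))) w) u)
Term 2: (((((\b.(\c.b)) v) v) ((\f.(\g.(\h.((f h) g)))) (\f.(\g.(\h.((f h) g)))))) (\f.(\g.(\h.((f h) g)))))
Alpha-equivalence: compare structure up to binder renaming.
Result: False

Answer: no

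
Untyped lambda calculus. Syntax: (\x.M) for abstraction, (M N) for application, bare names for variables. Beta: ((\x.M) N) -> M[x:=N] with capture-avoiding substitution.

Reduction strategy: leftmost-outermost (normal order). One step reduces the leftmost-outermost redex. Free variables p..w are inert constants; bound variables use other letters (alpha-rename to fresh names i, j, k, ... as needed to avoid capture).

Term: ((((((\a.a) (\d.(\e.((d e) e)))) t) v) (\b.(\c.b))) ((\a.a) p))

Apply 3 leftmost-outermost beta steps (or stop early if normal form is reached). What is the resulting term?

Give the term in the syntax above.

Step 0: ((((((\a.a) (\d.(\e.((d e) e)))) t) v) (\b.(\c.b))) ((\a.a) p))
Step 1: (((((\d.(\e.((d e) e))) t) v) (\b.(\c.b))) ((\a.a) p))
Step 2: ((((\e.((t e) e)) v) (\b.(\c.b))) ((\a.a) p))
Step 3: ((((t v) v) (\b.(\c.b))) ((\a.a) p))

Answer: ((((t v) v) (\b.(\c.b))) ((\a.a) p))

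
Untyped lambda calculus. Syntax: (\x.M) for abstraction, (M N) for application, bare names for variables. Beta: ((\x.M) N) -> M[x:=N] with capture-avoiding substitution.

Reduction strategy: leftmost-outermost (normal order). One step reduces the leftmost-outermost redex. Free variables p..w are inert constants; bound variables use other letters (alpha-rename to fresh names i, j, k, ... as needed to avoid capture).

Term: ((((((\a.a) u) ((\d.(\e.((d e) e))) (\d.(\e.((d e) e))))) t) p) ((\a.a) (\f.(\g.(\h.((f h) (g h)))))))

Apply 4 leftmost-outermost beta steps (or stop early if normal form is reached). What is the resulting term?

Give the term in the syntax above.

Answer: ((((u (\e.((e e) e))) t) p) ((\a.a) (\f.(\g.(\h.((f h) (g h)))))))

Derivation:
Step 0: ((((((\a.a) u) ((\d.(\e.((d e) e))) (\d.(\e.((d e) e))))) t) p) ((\a.a) (\f.(\g.(\h.((f h) (g h)))))))
Step 1: ((((u ((\d.(\e.((d e) e))) (\d.(\e.((d e) e))))) t) p) ((\a.a) (\f.(\g.(\h.((f h) (g h)))))))
Step 2: ((((u (\e.(((\d.(\e.((d e) e))) e) e))) t) p) ((\a.a) (\f.(\g.(\h.((f h) (g h)))))))
Step 3: ((((u (\e.((\i.((e i) i)) e))) t) p) ((\a.a) (\f.(\g.(\h.((f h) (g h)))))))
Step 4: ((((u (\e.((e e) e))) t) p) ((\a.a) (\f.(\g.(\h.((f h) (g h)))))))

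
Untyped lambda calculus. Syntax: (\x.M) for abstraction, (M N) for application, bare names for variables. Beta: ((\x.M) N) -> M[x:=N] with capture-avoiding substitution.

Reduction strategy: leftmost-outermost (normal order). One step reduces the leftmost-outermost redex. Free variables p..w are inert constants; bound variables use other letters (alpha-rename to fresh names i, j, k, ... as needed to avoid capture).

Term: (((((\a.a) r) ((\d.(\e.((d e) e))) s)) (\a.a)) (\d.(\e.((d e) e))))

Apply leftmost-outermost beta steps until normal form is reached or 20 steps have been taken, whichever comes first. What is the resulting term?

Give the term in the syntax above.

Answer: (((r (\e.((s e) e))) (\a.a)) (\d.(\e.((d e) e))))

Derivation:
Step 0: (((((\a.a) r) ((\d.(\e.((d e) e))) s)) (\a.a)) (\d.(\e.((d e) e))))
Step 1: (((r ((\d.(\e.((d e) e))) s)) (\a.a)) (\d.(\e.((d e) e))))
Step 2: (((r (\e.((s e) e))) (\a.a)) (\d.(\e.((d e) e))))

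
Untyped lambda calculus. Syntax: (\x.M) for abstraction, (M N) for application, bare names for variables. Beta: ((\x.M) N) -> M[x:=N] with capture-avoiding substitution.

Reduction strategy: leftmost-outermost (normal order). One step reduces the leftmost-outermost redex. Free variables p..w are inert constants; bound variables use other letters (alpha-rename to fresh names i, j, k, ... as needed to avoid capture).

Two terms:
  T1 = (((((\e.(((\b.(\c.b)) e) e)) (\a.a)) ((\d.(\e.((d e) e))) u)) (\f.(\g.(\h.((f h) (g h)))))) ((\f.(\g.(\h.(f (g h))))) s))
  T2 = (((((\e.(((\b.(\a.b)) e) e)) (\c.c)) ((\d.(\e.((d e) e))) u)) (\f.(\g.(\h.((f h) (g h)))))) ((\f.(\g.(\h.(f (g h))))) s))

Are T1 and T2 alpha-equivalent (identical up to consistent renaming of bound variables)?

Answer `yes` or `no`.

Answer: yes

Derivation:
Term 1: (((((\e.(((\b.(\c.b)) e) e)) (\a.a)) ((\d.(\e.((d e) e))) u)) (\f.(\g.(\h.((f h) (g h)))))) ((\f.(\g.(\h.(f (g h))))) s))
Term 2: (((((\e.(((\b.(\a.b)) e) e)) (\c.c)) ((\d.(\e.((d e) e))) u)) (\f.(\g.(\h.((f h) (g h)))))) ((\f.(\g.(\h.(f (g h))))) s))
Alpha-equivalence: compare structure up to binder renaming.
Result: True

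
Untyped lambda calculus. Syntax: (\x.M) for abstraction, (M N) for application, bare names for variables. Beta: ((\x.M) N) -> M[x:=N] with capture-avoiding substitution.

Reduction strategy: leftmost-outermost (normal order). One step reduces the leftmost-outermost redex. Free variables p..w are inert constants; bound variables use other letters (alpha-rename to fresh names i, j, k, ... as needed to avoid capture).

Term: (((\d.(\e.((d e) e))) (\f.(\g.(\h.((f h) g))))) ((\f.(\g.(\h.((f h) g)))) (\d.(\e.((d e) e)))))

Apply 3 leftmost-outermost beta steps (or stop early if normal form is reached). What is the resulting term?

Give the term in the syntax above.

Answer: ((\g.(\h.((((\f.(\g.(\h.((f h) g)))) (\d.(\e.((d e) e)))) h) g))) ((\f.(\g.(\h.((f h) g)))) (\d.(\e.((d e) e)))))

Derivation:
Step 0: (((\d.(\e.((d e) e))) (\f.(\g.(\h.((f h) g))))) ((\f.(\g.(\h.((f h) g)))) (\d.(\e.((d e) e)))))
Step 1: ((\e.(((\f.(\g.(\h.((f h) g)))) e) e)) ((\f.(\g.(\h.((f h) g)))) (\d.(\e.((d e) e)))))
Step 2: (((\f.(\g.(\h.((f h) g)))) ((\f.(\g.(\h.((f h) g)))) (\d.(\e.((d e) e))))) ((\f.(\g.(\h.((f h) g)))) (\d.(\e.((d e) e)))))
Step 3: ((\g.(\h.((((\f.(\g.(\h.((f h) g)))) (\d.(\e.((d e) e)))) h) g))) ((\f.(\g.(\h.((f h) g)))) (\d.(\e.((d e) e)))))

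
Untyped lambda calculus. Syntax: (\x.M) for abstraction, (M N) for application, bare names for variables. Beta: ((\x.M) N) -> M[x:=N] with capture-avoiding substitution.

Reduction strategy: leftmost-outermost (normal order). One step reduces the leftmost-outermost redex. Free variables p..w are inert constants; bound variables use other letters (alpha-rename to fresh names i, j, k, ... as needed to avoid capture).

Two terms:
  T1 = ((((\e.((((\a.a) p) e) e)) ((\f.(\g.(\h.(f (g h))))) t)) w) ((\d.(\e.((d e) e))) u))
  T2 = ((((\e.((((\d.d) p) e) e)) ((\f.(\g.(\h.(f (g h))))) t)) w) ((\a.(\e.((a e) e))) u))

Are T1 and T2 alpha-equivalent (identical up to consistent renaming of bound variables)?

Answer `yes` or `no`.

Answer: yes

Derivation:
Term 1: ((((\e.((((\a.a) p) e) e)) ((\f.(\g.(\h.(f (g h))))) t)) w) ((\d.(\e.((d e) e))) u))
Term 2: ((((\e.((((\d.d) p) e) e)) ((\f.(\g.(\h.(f (g h))))) t)) w) ((\a.(\e.((a e) e))) u))
Alpha-equivalence: compare structure up to binder renaming.
Result: True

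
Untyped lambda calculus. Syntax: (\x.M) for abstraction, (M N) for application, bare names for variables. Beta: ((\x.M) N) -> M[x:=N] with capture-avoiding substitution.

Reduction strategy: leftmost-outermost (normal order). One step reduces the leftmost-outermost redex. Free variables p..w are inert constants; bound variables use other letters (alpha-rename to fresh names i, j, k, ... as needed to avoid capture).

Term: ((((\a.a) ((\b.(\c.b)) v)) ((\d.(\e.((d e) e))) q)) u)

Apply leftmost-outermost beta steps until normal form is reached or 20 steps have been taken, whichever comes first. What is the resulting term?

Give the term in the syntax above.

Step 0: ((((\a.a) ((\b.(\c.b)) v)) ((\d.(\e.((d e) e))) q)) u)
Step 1: ((((\b.(\c.b)) v) ((\d.(\e.((d e) e))) q)) u)
Step 2: (((\c.v) ((\d.(\e.((d e) e))) q)) u)
Step 3: (v u)

Answer: (v u)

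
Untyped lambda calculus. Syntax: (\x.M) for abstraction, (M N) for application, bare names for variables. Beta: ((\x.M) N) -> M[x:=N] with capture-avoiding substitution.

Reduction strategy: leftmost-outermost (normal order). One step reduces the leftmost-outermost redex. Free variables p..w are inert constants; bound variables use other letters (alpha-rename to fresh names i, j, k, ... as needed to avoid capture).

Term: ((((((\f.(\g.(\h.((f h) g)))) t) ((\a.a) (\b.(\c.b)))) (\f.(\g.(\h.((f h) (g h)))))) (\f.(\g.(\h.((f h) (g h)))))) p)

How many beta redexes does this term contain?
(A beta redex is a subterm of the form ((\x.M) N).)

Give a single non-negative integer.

Term: ((((((\f.(\g.(\h.((f h) g)))) t) ((\a.a) (\b.(\c.b)))) (\f.(\g.(\h.((f h) (g h)))))) (\f.(\g.(\h.((f h) (g h)))))) p)
  Redex: ((\f.(\g.(\h.((f h) g)))) t)
  Redex: ((\a.a) (\b.(\c.b)))
Total redexes: 2

Answer: 2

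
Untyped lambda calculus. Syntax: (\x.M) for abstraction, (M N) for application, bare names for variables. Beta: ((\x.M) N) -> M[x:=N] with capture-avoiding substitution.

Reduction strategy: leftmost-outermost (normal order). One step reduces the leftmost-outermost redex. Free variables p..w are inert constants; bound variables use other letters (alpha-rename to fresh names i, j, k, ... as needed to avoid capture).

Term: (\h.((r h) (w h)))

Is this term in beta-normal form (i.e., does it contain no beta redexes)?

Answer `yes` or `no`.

Answer: yes

Derivation:
Term: (\h.((r h) (w h)))
No beta redexes found.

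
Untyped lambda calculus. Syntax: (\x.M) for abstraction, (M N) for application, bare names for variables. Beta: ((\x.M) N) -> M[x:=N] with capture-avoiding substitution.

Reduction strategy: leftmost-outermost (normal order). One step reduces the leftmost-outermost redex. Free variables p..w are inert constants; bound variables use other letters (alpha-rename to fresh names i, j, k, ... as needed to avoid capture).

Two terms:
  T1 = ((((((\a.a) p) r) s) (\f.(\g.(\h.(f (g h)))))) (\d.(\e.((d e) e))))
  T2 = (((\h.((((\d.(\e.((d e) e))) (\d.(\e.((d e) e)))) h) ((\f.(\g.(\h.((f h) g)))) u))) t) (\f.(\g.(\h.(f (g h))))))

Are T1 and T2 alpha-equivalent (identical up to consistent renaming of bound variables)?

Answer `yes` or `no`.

Term 1: ((((((\a.a) p) r) s) (\f.(\g.(\h.(f (g h)))))) (\d.(\e.((d e) e))))
Term 2: (((\h.((((\d.(\e.((d e) e))) (\d.(\e.((d e) e)))) h) ((\f.(\g.(\h.((f h) g)))) u))) t) (\f.(\g.(\h.(f (g h))))))
Alpha-equivalence: compare structure up to binder renaming.
Result: False

Answer: no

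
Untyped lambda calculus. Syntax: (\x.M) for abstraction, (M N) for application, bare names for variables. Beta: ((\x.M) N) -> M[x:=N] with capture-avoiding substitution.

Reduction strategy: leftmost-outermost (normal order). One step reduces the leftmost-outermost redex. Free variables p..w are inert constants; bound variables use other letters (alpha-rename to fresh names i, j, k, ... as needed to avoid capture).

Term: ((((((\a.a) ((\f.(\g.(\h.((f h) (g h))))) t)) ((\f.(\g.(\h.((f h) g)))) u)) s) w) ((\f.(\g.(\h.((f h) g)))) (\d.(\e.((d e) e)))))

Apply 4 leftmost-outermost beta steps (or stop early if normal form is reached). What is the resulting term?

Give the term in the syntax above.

Step 0: ((((((\a.a) ((\f.(\g.(\h.((f h) (g h))))) t)) ((\f.(\g.(\h.((f h) g)))) u)) s) w) ((\f.(\g.(\h.((f h) g)))) (\d.(\e.((d e) e)))))
Step 1: ((((((\f.(\g.(\h.((f h) (g h))))) t) ((\f.(\g.(\h.((f h) g)))) u)) s) w) ((\f.(\g.(\h.((f h) g)))) (\d.(\e.((d e) e)))))
Step 2: (((((\g.(\h.((t h) (g h)))) ((\f.(\g.(\h.((f h) g)))) u)) s) w) ((\f.(\g.(\h.((f h) g)))) (\d.(\e.((d e) e)))))
Step 3: ((((\h.((t h) (((\f.(\g.(\h.((f h) g)))) u) h))) s) w) ((\f.(\g.(\h.((f h) g)))) (\d.(\e.((d e) e)))))
Step 4: ((((t s) (((\f.(\g.(\h.((f h) g)))) u) s)) w) ((\f.(\g.(\h.((f h) g)))) (\d.(\e.((d e) e)))))

Answer: ((((t s) (((\f.(\g.(\h.((f h) g)))) u) s)) w) ((\f.(\g.(\h.((f h) g)))) (\d.(\e.((d e) e)))))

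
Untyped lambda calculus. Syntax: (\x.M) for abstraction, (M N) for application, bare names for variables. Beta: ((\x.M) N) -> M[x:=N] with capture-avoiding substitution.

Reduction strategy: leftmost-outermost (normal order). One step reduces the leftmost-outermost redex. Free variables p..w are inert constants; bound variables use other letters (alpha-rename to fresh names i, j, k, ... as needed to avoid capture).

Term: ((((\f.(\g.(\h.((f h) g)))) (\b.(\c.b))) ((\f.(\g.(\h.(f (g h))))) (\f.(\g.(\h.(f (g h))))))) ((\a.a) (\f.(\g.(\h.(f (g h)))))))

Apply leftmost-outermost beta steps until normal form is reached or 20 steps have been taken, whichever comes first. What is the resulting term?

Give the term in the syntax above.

Answer: (\f.(\g.(\h.(f (g h)))))

Derivation:
Step 0: ((((\f.(\g.(\h.((f h) g)))) (\b.(\c.b))) ((\f.(\g.(\h.(f (g h))))) (\f.(\g.(\h.(f (g h))))))) ((\a.a) (\f.(\g.(\h.(f (g h)))))))
Step 1: (((\g.(\h.(((\b.(\c.b)) h) g))) ((\f.(\g.(\h.(f (g h))))) (\f.(\g.(\h.(f (g h))))))) ((\a.a) (\f.(\g.(\h.(f (g h)))))))
Step 2: ((\h.(((\b.(\c.b)) h) ((\f.(\g.(\h.(f (g h))))) (\f.(\g.(\h.(f (g h)))))))) ((\a.a) (\f.(\g.(\h.(f (g h)))))))
Step 3: (((\b.(\c.b)) ((\a.a) (\f.(\g.(\h.(f (g h))))))) ((\f.(\g.(\h.(f (g h))))) (\f.(\g.(\h.(f (g h)))))))
Step 4: ((\c.((\a.a) (\f.(\g.(\h.(f (g h))))))) ((\f.(\g.(\h.(f (g h))))) (\f.(\g.(\h.(f (g h)))))))
Step 5: ((\a.a) (\f.(\g.(\h.(f (g h))))))
Step 6: (\f.(\g.(\h.(f (g h)))))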